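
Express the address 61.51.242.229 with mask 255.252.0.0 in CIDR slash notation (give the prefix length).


Binary: 11111111.11111100.00000000.00000000
Count leading 1s
Prefix: /14


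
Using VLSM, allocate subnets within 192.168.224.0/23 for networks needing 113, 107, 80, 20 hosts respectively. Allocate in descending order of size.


113 hosts -> /25 (126 usable): 192.168.224.0/25
107 hosts -> /25 (126 usable): 192.168.224.128/25
80 hosts -> /25 (126 usable): 192.168.225.0/25
20 hosts -> /27 (30 usable): 192.168.225.128/27
Allocation: 192.168.224.0/25 (113 hosts, 126 usable); 192.168.224.128/25 (107 hosts, 126 usable); 192.168.225.0/25 (80 hosts, 126 usable); 192.168.225.128/27 (20 hosts, 30 usable)


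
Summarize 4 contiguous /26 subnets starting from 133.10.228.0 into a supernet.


Original prefix: /26
Number of subnets: 4 = 2^2
New prefix = 26 - 2 = 24
Supernet: 133.10.228.0/24


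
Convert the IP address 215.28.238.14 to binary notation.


215 = 11010111
28 = 00011100
238 = 11101110
14 = 00001110
Binary: 11010111.00011100.11101110.00001110


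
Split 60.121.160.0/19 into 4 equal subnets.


New prefix = 19 + 2 = 21
Each subnet has 2048 addresses
  60.121.160.0/21
  60.121.168.0/21
  60.121.176.0/21
  60.121.184.0/21
Subnets: 60.121.160.0/21, 60.121.168.0/21, 60.121.176.0/21, 60.121.184.0/21


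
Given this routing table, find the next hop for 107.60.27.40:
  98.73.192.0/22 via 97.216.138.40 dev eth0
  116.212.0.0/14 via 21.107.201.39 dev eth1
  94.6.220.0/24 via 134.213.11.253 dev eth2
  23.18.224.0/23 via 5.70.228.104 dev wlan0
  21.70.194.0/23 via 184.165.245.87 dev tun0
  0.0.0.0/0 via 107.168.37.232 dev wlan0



Longest prefix match for 107.60.27.40:
  /22 98.73.192.0: no
  /14 116.212.0.0: no
  /24 94.6.220.0: no
  /23 23.18.224.0: no
  /23 21.70.194.0: no
  /0 0.0.0.0: MATCH
Selected: next-hop 107.168.37.232 via wlan0 (matched /0)


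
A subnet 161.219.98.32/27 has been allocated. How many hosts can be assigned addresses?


Host bits = 32 - 27 = 5
Total addresses = 2^5 = 32
Usable = total - 2 (network and broadcast)
Usable hosts: 30


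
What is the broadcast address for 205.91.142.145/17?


Network: 205.91.128.0/17
Host bits = 15
Set all host bits to 1:
Broadcast: 205.91.255.255


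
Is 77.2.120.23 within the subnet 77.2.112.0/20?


Subnet network: 77.2.112.0
Test IP AND mask: 77.2.112.0
Yes, 77.2.120.23 is in 77.2.112.0/20


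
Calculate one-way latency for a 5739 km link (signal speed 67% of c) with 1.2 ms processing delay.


Speed = 0.67 * 3e5 km/s = 201000 km/s
Propagation delay = 5739 / 201000 = 0.0286 s = 28.5522 ms
Processing delay = 1.2 ms
Total one-way latency = 29.7522 ms


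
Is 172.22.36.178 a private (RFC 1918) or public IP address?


RFC 1918 private ranges:
  10.0.0.0/8 (10.0.0.0 - 10.255.255.255)
  172.16.0.0/12 (172.16.0.0 - 172.31.255.255)
  192.168.0.0/16 (192.168.0.0 - 192.168.255.255)
Private (in 172.16.0.0/12)


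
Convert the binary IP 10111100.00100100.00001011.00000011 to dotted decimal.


10111100 = 188
00100100 = 36
00001011 = 11
00000011 = 3
IP: 188.36.11.3


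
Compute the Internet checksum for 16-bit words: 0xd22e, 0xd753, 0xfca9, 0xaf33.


Sum all words (with carry folding):
+ 0xd22e = 0xd22e
+ 0xd753 = 0xa982
+ 0xfca9 = 0xa62c
+ 0xaf33 = 0x5560
One's complement: ~0x5560
Checksum = 0xaa9f


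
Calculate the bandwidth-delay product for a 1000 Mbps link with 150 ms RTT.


BDP = bandwidth * RTT
= 1000 Mbps * 150 ms
= 1000 * 1e6 * 150 / 1000 bits
= 150000000 bits
= 18750000 bytes
= 18310.5469 KB
BDP = 150000000 bits (18750000 bytes)


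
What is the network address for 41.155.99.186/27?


IP:   00101001.10011011.01100011.10111010
Mask: 11111111.11111111.11111111.11100000
AND operation:
Net:  00101001.10011011.01100011.10100000
Network: 41.155.99.160/27


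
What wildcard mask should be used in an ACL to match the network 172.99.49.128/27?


Subnet mask: 255.255.255.224
Wildcard = 255.255.255.255 - subnet mask
255 - 255 = 0
255 - 255 = 0
255 - 255 = 0
255 - 224 = 31
Wildcard: 0.0.0.31


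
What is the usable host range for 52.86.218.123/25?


Network: 52.86.218.0
Broadcast: 52.86.218.127
First usable = network + 1
Last usable = broadcast - 1
Range: 52.86.218.1 to 52.86.218.126


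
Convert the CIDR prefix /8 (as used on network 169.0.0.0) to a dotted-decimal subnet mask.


/8 means 8 network bits, 24 host bits
Binary: 11111111000000000000000000000000
Mask: 255.0.0.0


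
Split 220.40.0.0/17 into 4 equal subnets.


New prefix = 17 + 2 = 19
Each subnet has 8192 addresses
  220.40.0.0/19
  220.40.32.0/19
  220.40.64.0/19
  220.40.96.0/19
Subnets: 220.40.0.0/19, 220.40.32.0/19, 220.40.64.0/19, 220.40.96.0/19


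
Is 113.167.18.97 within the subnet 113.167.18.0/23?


Subnet network: 113.167.18.0
Test IP AND mask: 113.167.18.0
Yes, 113.167.18.97 is in 113.167.18.0/23


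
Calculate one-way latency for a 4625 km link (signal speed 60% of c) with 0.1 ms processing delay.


Speed = 0.6 * 3e5 km/s = 180000 km/s
Propagation delay = 4625 / 180000 = 0.0257 s = 25.6944 ms
Processing delay = 0.1 ms
Total one-way latency = 25.7944 ms


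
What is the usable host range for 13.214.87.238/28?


Network: 13.214.87.224
Broadcast: 13.214.87.239
First usable = network + 1
Last usable = broadcast - 1
Range: 13.214.87.225 to 13.214.87.238


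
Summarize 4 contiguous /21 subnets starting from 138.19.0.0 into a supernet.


Original prefix: /21
Number of subnets: 4 = 2^2
New prefix = 21 - 2 = 19
Supernet: 138.19.0.0/19


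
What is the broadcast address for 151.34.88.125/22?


Network: 151.34.88.0/22
Host bits = 10
Set all host bits to 1:
Broadcast: 151.34.91.255


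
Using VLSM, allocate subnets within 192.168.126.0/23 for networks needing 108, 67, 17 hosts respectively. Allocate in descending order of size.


108 hosts -> /25 (126 usable): 192.168.126.0/25
67 hosts -> /25 (126 usable): 192.168.126.128/25
17 hosts -> /27 (30 usable): 192.168.127.0/27
Allocation: 192.168.126.0/25 (108 hosts, 126 usable); 192.168.126.128/25 (67 hosts, 126 usable); 192.168.127.0/27 (17 hosts, 30 usable)


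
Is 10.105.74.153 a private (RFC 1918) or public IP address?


RFC 1918 private ranges:
  10.0.0.0/8 (10.0.0.0 - 10.255.255.255)
  172.16.0.0/12 (172.16.0.0 - 172.31.255.255)
  192.168.0.0/16 (192.168.0.0 - 192.168.255.255)
Private (in 10.0.0.0/8)


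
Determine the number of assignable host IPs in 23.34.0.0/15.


Host bits = 32 - 15 = 17
Total addresses = 2^17 = 131072
Usable = total - 2 (network and broadcast)
Usable hosts: 131070


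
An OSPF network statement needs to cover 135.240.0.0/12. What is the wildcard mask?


Subnet mask: 255.240.0.0
Wildcard = 255.255.255.255 - subnet mask
255 - 255 = 0
255 - 240 = 15
255 - 0 = 255
255 - 0 = 255
Wildcard: 0.15.255.255


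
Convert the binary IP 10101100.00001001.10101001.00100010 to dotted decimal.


10101100 = 172
00001001 = 9
10101001 = 169
00100010 = 34
IP: 172.9.169.34


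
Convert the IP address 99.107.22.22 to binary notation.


99 = 01100011
107 = 01101011
22 = 00010110
22 = 00010110
Binary: 01100011.01101011.00010110.00010110


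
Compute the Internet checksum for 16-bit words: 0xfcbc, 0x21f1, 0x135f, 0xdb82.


Sum all words (with carry folding):
+ 0xfcbc = 0xfcbc
+ 0x21f1 = 0x1eae
+ 0x135f = 0x320d
+ 0xdb82 = 0x0d90
One's complement: ~0x0d90
Checksum = 0xf26f


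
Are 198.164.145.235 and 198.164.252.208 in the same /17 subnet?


Mask: 255.255.128.0
198.164.145.235 AND mask = 198.164.128.0
198.164.252.208 AND mask = 198.164.128.0
Yes, same subnet (198.164.128.0)


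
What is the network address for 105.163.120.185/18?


IP:   01101001.10100011.01111000.10111001
Mask: 11111111.11111111.11000000.00000000
AND operation:
Net:  01101001.10100011.01000000.00000000
Network: 105.163.64.0/18


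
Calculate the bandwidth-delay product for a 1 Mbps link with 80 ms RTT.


BDP = bandwidth * RTT
= 1 Mbps * 80 ms
= 1 * 1e6 * 80 / 1000 bits
= 80000 bits
= 10000 bytes
= 9.7656 KB
BDP = 80000 bits (10000 bytes)


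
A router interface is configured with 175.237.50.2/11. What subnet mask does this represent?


/11 means 11 network bits, 21 host bits
Binary: 11111111111000000000000000000000
Mask: 255.224.0.0


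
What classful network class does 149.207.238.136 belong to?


First octet: 149
Binary: 10010101
10xxxxxx -> Class B (128-191)
Class B, default mask 255.255.0.0 (/16)


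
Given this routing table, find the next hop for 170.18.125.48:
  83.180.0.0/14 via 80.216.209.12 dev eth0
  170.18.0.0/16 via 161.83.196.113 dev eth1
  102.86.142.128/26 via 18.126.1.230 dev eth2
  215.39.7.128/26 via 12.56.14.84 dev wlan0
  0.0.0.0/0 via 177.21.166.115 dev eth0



Longest prefix match for 170.18.125.48:
  /14 83.180.0.0: no
  /16 170.18.0.0: MATCH
  /26 102.86.142.128: no
  /26 215.39.7.128: no
  /0 0.0.0.0: MATCH
Selected: next-hop 161.83.196.113 via eth1 (matched /16)


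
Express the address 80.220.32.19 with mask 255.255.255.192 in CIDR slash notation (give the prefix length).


Binary: 11111111.11111111.11111111.11000000
Count leading 1s
Prefix: /26


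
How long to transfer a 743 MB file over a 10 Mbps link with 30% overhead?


Effective throughput = 10 * (1 - 30/100) = 7 Mbps
File size in Mb = 743 * 8 = 5944 Mb
Time = 5944 / 7
Time = 849.1429 seconds


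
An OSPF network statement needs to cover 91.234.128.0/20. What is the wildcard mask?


Subnet mask: 255.255.240.0
Wildcard = 255.255.255.255 - subnet mask
255 - 255 = 0
255 - 255 = 0
255 - 240 = 15
255 - 0 = 255
Wildcard: 0.0.15.255


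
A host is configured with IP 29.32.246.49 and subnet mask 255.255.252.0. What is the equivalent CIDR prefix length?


Binary: 11111111.11111111.11111100.00000000
Count leading 1s
Prefix: /22


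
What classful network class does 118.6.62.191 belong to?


First octet: 118
Binary: 01110110
0xxxxxxx -> Class A (1-126)
Class A, default mask 255.0.0.0 (/8)


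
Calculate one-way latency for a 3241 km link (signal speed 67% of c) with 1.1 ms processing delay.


Speed = 0.67 * 3e5 km/s = 201000 km/s
Propagation delay = 3241 / 201000 = 0.0161 s = 16.1244 ms
Processing delay = 1.1 ms
Total one-way latency = 17.2244 ms


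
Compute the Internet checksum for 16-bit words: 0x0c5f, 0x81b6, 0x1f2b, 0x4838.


Sum all words (with carry folding):
+ 0x0c5f = 0x0c5f
+ 0x81b6 = 0x8e15
+ 0x1f2b = 0xad40
+ 0x4838 = 0xf578
One's complement: ~0xf578
Checksum = 0x0a87


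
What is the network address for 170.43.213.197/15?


IP:   10101010.00101011.11010101.11000101
Mask: 11111111.11111110.00000000.00000000
AND operation:
Net:  10101010.00101010.00000000.00000000
Network: 170.42.0.0/15


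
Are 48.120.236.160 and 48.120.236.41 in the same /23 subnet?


Mask: 255.255.254.0
48.120.236.160 AND mask = 48.120.236.0
48.120.236.41 AND mask = 48.120.236.0
Yes, same subnet (48.120.236.0)


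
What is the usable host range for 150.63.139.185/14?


Network: 150.60.0.0
Broadcast: 150.63.255.255
First usable = network + 1
Last usable = broadcast - 1
Range: 150.60.0.1 to 150.63.255.254


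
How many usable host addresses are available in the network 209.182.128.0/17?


Host bits = 32 - 17 = 15
Total addresses = 2^15 = 32768
Usable = total - 2 (network and broadcast)
Usable hosts: 32766


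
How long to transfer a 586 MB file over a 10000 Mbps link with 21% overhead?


Effective throughput = 10000 * (1 - 21/100) = 7900 Mbps
File size in Mb = 586 * 8 = 4688 Mb
Time = 4688 / 7900
Time = 0.5934 seconds


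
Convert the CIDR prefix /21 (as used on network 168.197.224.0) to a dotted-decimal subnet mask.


/21 means 21 network bits, 11 host bits
Binary: 11111111111111111111100000000000
Mask: 255.255.248.0


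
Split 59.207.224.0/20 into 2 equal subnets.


New prefix = 20 + 1 = 21
Each subnet has 2048 addresses
  59.207.224.0/21
  59.207.232.0/21
Subnets: 59.207.224.0/21, 59.207.232.0/21


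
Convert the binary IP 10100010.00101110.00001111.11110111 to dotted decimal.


10100010 = 162
00101110 = 46
00001111 = 15
11110111 = 247
IP: 162.46.15.247


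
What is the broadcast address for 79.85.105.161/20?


Network: 79.85.96.0/20
Host bits = 12
Set all host bits to 1:
Broadcast: 79.85.111.255


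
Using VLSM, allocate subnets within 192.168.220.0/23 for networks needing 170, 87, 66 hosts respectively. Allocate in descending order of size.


170 hosts -> /24 (254 usable): 192.168.220.0/24
87 hosts -> /25 (126 usable): 192.168.221.0/25
66 hosts -> /25 (126 usable): 192.168.221.128/25
Allocation: 192.168.220.0/24 (170 hosts, 254 usable); 192.168.221.0/25 (87 hosts, 126 usable); 192.168.221.128/25 (66 hosts, 126 usable)


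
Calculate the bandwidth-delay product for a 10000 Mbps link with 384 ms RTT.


BDP = bandwidth * RTT
= 10000 Mbps * 384 ms
= 10000 * 1e6 * 384 / 1000 bits
= 3840000000 bits
= 480000000 bytes
= 468750 KB
BDP = 3840000000 bits (480000000 bytes)


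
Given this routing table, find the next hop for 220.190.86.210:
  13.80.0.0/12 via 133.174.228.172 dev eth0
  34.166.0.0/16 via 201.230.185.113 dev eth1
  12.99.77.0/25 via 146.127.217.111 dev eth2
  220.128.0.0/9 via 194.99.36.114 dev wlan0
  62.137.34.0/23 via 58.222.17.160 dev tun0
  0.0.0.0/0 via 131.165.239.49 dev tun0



Longest prefix match for 220.190.86.210:
  /12 13.80.0.0: no
  /16 34.166.0.0: no
  /25 12.99.77.0: no
  /9 220.128.0.0: MATCH
  /23 62.137.34.0: no
  /0 0.0.0.0: MATCH
Selected: next-hop 194.99.36.114 via wlan0 (matched /9)


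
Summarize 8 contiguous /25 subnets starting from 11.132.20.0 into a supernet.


Original prefix: /25
Number of subnets: 8 = 2^3
New prefix = 25 - 3 = 22
Supernet: 11.132.20.0/22


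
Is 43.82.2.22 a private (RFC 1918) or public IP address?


RFC 1918 private ranges:
  10.0.0.0/8 (10.0.0.0 - 10.255.255.255)
  172.16.0.0/12 (172.16.0.0 - 172.31.255.255)
  192.168.0.0/16 (192.168.0.0 - 192.168.255.255)
Public (not in any RFC 1918 range)


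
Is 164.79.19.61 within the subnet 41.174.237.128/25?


Subnet network: 41.174.237.128
Test IP AND mask: 164.79.19.0
No, 164.79.19.61 is not in 41.174.237.128/25


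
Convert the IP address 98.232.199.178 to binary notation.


98 = 01100010
232 = 11101000
199 = 11000111
178 = 10110010
Binary: 01100010.11101000.11000111.10110010


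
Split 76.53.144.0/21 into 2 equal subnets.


New prefix = 21 + 1 = 22
Each subnet has 1024 addresses
  76.53.144.0/22
  76.53.148.0/22
Subnets: 76.53.144.0/22, 76.53.148.0/22


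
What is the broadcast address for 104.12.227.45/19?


Network: 104.12.224.0/19
Host bits = 13
Set all host bits to 1:
Broadcast: 104.12.255.255


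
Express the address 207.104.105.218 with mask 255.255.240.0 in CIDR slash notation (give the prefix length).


Binary: 11111111.11111111.11110000.00000000
Count leading 1s
Prefix: /20


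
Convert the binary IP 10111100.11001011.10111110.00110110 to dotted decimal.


10111100 = 188
11001011 = 203
10111110 = 190
00110110 = 54
IP: 188.203.190.54


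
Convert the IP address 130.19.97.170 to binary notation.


130 = 10000010
19 = 00010011
97 = 01100001
170 = 10101010
Binary: 10000010.00010011.01100001.10101010


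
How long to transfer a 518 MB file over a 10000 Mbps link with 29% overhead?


Effective throughput = 10000 * (1 - 29/100) = 7100 Mbps
File size in Mb = 518 * 8 = 4144 Mb
Time = 4144 / 7100
Time = 0.5837 seconds


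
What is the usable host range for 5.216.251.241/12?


Network: 5.208.0.0
Broadcast: 5.223.255.255
First usable = network + 1
Last usable = broadcast - 1
Range: 5.208.0.1 to 5.223.255.254


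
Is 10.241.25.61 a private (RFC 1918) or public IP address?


RFC 1918 private ranges:
  10.0.0.0/8 (10.0.0.0 - 10.255.255.255)
  172.16.0.0/12 (172.16.0.0 - 172.31.255.255)
  192.168.0.0/16 (192.168.0.0 - 192.168.255.255)
Private (in 10.0.0.0/8)


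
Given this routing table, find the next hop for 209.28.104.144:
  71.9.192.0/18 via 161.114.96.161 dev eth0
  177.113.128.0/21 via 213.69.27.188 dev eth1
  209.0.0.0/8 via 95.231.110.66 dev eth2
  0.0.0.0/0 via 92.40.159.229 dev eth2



Longest prefix match for 209.28.104.144:
  /18 71.9.192.0: no
  /21 177.113.128.0: no
  /8 209.0.0.0: MATCH
  /0 0.0.0.0: MATCH
Selected: next-hop 95.231.110.66 via eth2 (matched /8)


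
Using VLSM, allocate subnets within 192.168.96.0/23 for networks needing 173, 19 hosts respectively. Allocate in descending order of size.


173 hosts -> /24 (254 usable): 192.168.96.0/24
19 hosts -> /27 (30 usable): 192.168.97.0/27
Allocation: 192.168.96.0/24 (173 hosts, 254 usable); 192.168.97.0/27 (19 hosts, 30 usable)


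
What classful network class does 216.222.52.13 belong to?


First octet: 216
Binary: 11011000
110xxxxx -> Class C (192-223)
Class C, default mask 255.255.255.0 (/24)


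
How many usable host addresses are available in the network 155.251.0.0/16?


Host bits = 32 - 16 = 16
Total addresses = 2^16 = 65536
Usable = total - 2 (network and broadcast)
Usable hosts: 65534


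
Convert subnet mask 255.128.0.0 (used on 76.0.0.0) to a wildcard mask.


Subnet mask: 255.128.0.0
Wildcard = 255.255.255.255 - subnet mask
255 - 255 = 0
255 - 128 = 127
255 - 0 = 255
255 - 0 = 255
Wildcard: 0.127.255.255


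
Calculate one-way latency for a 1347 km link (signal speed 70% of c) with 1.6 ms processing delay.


Speed = 0.7 * 3e5 km/s = 210000 km/s
Propagation delay = 1347 / 210000 = 0.0064 s = 6.4143 ms
Processing delay = 1.6 ms
Total one-way latency = 8.0143 ms


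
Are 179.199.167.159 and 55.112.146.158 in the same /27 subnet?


Mask: 255.255.255.224
179.199.167.159 AND mask = 179.199.167.128
55.112.146.158 AND mask = 55.112.146.128
No, different subnets (179.199.167.128 vs 55.112.146.128)


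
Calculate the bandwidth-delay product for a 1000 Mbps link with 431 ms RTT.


BDP = bandwidth * RTT
= 1000 Mbps * 431 ms
= 1000 * 1e6 * 431 / 1000 bits
= 431000000 bits
= 53875000 bytes
= 52612.3047 KB
BDP = 431000000 bits (53875000 bytes)


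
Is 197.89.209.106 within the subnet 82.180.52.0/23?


Subnet network: 82.180.52.0
Test IP AND mask: 197.89.208.0
No, 197.89.209.106 is not in 82.180.52.0/23


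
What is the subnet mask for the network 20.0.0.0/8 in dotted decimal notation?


/8 means 8 network bits, 24 host bits
Binary: 11111111000000000000000000000000
Mask: 255.0.0.0


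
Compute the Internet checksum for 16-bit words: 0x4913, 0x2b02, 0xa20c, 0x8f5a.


Sum all words (with carry folding):
+ 0x4913 = 0x4913
+ 0x2b02 = 0x7415
+ 0xa20c = 0x1622
+ 0x8f5a = 0xa57c
One's complement: ~0xa57c
Checksum = 0x5a83


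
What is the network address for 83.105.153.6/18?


IP:   01010011.01101001.10011001.00000110
Mask: 11111111.11111111.11000000.00000000
AND operation:
Net:  01010011.01101001.10000000.00000000
Network: 83.105.128.0/18


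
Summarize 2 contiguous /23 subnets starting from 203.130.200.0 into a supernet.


Original prefix: /23
Number of subnets: 2 = 2^1
New prefix = 23 - 1 = 22
Supernet: 203.130.200.0/22


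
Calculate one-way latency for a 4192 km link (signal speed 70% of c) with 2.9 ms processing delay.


Speed = 0.7 * 3e5 km/s = 210000 km/s
Propagation delay = 4192 / 210000 = 0.02 s = 19.9619 ms
Processing delay = 2.9 ms
Total one-way latency = 22.8619 ms


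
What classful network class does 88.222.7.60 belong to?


First octet: 88
Binary: 01011000
0xxxxxxx -> Class A (1-126)
Class A, default mask 255.0.0.0 (/8)


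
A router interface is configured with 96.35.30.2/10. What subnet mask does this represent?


/10 means 10 network bits, 22 host bits
Binary: 11111111110000000000000000000000
Mask: 255.192.0.0


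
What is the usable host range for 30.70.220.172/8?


Network: 30.0.0.0
Broadcast: 30.255.255.255
First usable = network + 1
Last usable = broadcast - 1
Range: 30.0.0.1 to 30.255.255.254


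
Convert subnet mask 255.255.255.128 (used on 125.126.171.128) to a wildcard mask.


Subnet mask: 255.255.255.128
Wildcard = 255.255.255.255 - subnet mask
255 - 255 = 0
255 - 255 = 0
255 - 255 = 0
255 - 128 = 127
Wildcard: 0.0.0.127


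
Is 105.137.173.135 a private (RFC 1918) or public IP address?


RFC 1918 private ranges:
  10.0.0.0/8 (10.0.0.0 - 10.255.255.255)
  172.16.0.0/12 (172.16.0.0 - 172.31.255.255)
  192.168.0.0/16 (192.168.0.0 - 192.168.255.255)
Public (not in any RFC 1918 range)


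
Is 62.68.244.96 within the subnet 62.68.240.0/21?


Subnet network: 62.68.240.0
Test IP AND mask: 62.68.240.0
Yes, 62.68.244.96 is in 62.68.240.0/21


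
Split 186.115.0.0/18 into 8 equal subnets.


New prefix = 18 + 3 = 21
Each subnet has 2048 addresses
  186.115.0.0/21
  186.115.8.0/21
  186.115.16.0/21
  186.115.24.0/21
  186.115.32.0/21
  186.115.40.0/21
  186.115.48.0/21
  186.115.56.0/21
Subnets: 186.115.0.0/21, 186.115.8.0/21, 186.115.16.0/21, 186.115.24.0/21, 186.115.32.0/21, 186.115.40.0/21, 186.115.48.0/21, 186.115.56.0/21


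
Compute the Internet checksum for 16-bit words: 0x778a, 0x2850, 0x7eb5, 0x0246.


Sum all words (with carry folding):
+ 0x778a = 0x778a
+ 0x2850 = 0x9fda
+ 0x7eb5 = 0x1e90
+ 0x0246 = 0x20d6
One's complement: ~0x20d6
Checksum = 0xdf29


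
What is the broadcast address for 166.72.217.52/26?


Network: 166.72.217.0/26
Host bits = 6
Set all host bits to 1:
Broadcast: 166.72.217.63


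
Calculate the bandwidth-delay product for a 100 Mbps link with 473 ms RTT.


BDP = bandwidth * RTT
= 100 Mbps * 473 ms
= 100 * 1e6 * 473 / 1000 bits
= 47300000 bits
= 5912500 bytes
= 5773.9258 KB
BDP = 47300000 bits (5912500 bytes)


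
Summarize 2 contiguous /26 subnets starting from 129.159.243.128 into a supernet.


Original prefix: /26
Number of subnets: 2 = 2^1
New prefix = 26 - 1 = 25
Supernet: 129.159.243.128/25


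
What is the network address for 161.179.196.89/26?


IP:   10100001.10110011.11000100.01011001
Mask: 11111111.11111111.11111111.11000000
AND operation:
Net:  10100001.10110011.11000100.01000000
Network: 161.179.196.64/26


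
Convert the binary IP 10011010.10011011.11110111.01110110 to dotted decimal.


10011010 = 154
10011011 = 155
11110111 = 247
01110110 = 118
IP: 154.155.247.118


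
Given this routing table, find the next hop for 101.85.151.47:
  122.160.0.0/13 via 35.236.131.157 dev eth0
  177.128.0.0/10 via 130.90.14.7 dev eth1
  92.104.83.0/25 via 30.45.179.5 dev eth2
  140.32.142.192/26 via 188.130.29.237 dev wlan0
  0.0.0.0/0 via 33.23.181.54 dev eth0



Longest prefix match for 101.85.151.47:
  /13 122.160.0.0: no
  /10 177.128.0.0: no
  /25 92.104.83.0: no
  /26 140.32.142.192: no
  /0 0.0.0.0: MATCH
Selected: next-hop 33.23.181.54 via eth0 (matched /0)


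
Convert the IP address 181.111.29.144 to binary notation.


181 = 10110101
111 = 01101111
29 = 00011101
144 = 10010000
Binary: 10110101.01101111.00011101.10010000


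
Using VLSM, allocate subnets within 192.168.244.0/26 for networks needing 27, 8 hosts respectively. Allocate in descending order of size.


27 hosts -> /27 (30 usable): 192.168.244.0/27
8 hosts -> /28 (14 usable): 192.168.244.32/28
Allocation: 192.168.244.0/27 (27 hosts, 30 usable); 192.168.244.32/28 (8 hosts, 14 usable)


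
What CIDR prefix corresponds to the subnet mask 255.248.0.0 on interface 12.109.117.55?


Binary: 11111111.11111000.00000000.00000000
Count leading 1s
Prefix: /13


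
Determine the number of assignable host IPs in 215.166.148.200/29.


Host bits = 32 - 29 = 3
Total addresses = 2^3 = 8
Usable = total - 2 (network and broadcast)
Usable hosts: 6


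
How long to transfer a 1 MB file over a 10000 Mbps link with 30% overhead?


Effective throughput = 10000 * (1 - 30/100) = 7000 Mbps
File size in Mb = 1 * 8 = 8 Mb
Time = 8 / 7000
Time = 0.0011 seconds


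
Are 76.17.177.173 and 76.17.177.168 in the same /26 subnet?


Mask: 255.255.255.192
76.17.177.173 AND mask = 76.17.177.128
76.17.177.168 AND mask = 76.17.177.128
Yes, same subnet (76.17.177.128)


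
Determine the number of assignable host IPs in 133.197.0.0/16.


Host bits = 32 - 16 = 16
Total addresses = 2^16 = 65536
Usable = total - 2 (network and broadcast)
Usable hosts: 65534


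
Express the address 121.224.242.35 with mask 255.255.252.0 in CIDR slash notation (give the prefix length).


Binary: 11111111.11111111.11111100.00000000
Count leading 1s
Prefix: /22


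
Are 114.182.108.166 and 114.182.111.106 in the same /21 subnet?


Mask: 255.255.248.0
114.182.108.166 AND mask = 114.182.104.0
114.182.111.106 AND mask = 114.182.104.0
Yes, same subnet (114.182.104.0)


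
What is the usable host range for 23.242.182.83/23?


Network: 23.242.182.0
Broadcast: 23.242.183.255
First usable = network + 1
Last usable = broadcast - 1
Range: 23.242.182.1 to 23.242.183.254


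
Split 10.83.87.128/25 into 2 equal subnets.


New prefix = 25 + 1 = 26
Each subnet has 64 addresses
  10.83.87.128/26
  10.83.87.192/26
Subnets: 10.83.87.128/26, 10.83.87.192/26


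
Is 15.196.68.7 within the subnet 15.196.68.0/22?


Subnet network: 15.196.68.0
Test IP AND mask: 15.196.68.0
Yes, 15.196.68.7 is in 15.196.68.0/22


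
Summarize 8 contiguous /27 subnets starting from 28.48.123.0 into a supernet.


Original prefix: /27
Number of subnets: 8 = 2^3
New prefix = 27 - 3 = 24
Supernet: 28.48.123.0/24


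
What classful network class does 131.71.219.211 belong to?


First octet: 131
Binary: 10000011
10xxxxxx -> Class B (128-191)
Class B, default mask 255.255.0.0 (/16)


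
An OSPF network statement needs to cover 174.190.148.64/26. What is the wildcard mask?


Subnet mask: 255.255.255.192
Wildcard = 255.255.255.255 - subnet mask
255 - 255 = 0
255 - 255 = 0
255 - 255 = 0
255 - 192 = 63
Wildcard: 0.0.0.63


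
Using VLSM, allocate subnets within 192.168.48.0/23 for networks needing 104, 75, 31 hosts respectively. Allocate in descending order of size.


104 hosts -> /25 (126 usable): 192.168.48.0/25
75 hosts -> /25 (126 usable): 192.168.48.128/25
31 hosts -> /26 (62 usable): 192.168.49.0/26
Allocation: 192.168.48.0/25 (104 hosts, 126 usable); 192.168.48.128/25 (75 hosts, 126 usable); 192.168.49.0/26 (31 hosts, 62 usable)


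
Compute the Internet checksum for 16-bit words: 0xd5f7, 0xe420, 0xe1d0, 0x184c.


Sum all words (with carry folding):
+ 0xd5f7 = 0xd5f7
+ 0xe420 = 0xba18
+ 0xe1d0 = 0x9be9
+ 0x184c = 0xb435
One's complement: ~0xb435
Checksum = 0x4bca


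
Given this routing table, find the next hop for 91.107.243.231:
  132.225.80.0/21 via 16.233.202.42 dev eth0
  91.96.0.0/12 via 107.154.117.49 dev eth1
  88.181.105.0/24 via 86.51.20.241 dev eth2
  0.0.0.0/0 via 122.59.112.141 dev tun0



Longest prefix match for 91.107.243.231:
  /21 132.225.80.0: no
  /12 91.96.0.0: MATCH
  /24 88.181.105.0: no
  /0 0.0.0.0: MATCH
Selected: next-hop 107.154.117.49 via eth1 (matched /12)


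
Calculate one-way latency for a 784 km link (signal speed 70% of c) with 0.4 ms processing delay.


Speed = 0.7 * 3e5 km/s = 210000 km/s
Propagation delay = 784 / 210000 = 0.0037 s = 3.7333 ms
Processing delay = 0.4 ms
Total one-way latency = 4.1333 ms


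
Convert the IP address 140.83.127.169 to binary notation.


140 = 10001100
83 = 01010011
127 = 01111111
169 = 10101001
Binary: 10001100.01010011.01111111.10101001


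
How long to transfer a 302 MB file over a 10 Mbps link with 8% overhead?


Effective throughput = 10 * (1 - 8/100) = 9.2 Mbps
File size in Mb = 302 * 8 = 2416 Mb
Time = 2416 / 9.2
Time = 262.6087 seconds


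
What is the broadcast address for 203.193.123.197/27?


Network: 203.193.123.192/27
Host bits = 5
Set all host bits to 1:
Broadcast: 203.193.123.223


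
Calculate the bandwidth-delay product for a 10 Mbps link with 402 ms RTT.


BDP = bandwidth * RTT
= 10 Mbps * 402 ms
= 10 * 1e6 * 402 / 1000 bits
= 4020000 bits
= 502500 bytes
= 490.7227 KB
BDP = 4020000 bits (502500 bytes)


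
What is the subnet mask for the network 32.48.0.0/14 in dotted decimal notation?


/14 means 14 network bits, 18 host bits
Binary: 11111111111111000000000000000000
Mask: 255.252.0.0


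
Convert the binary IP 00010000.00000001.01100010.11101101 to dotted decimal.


00010000 = 16
00000001 = 1
01100010 = 98
11101101 = 237
IP: 16.1.98.237


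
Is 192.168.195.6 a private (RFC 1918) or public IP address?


RFC 1918 private ranges:
  10.0.0.0/8 (10.0.0.0 - 10.255.255.255)
  172.16.0.0/12 (172.16.0.0 - 172.31.255.255)
  192.168.0.0/16 (192.168.0.0 - 192.168.255.255)
Private (in 192.168.0.0/16)


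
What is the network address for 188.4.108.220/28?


IP:   10111100.00000100.01101100.11011100
Mask: 11111111.11111111.11111111.11110000
AND operation:
Net:  10111100.00000100.01101100.11010000
Network: 188.4.108.208/28


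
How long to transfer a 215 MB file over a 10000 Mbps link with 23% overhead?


Effective throughput = 10000 * (1 - 23/100) = 7700 Mbps
File size in Mb = 215 * 8 = 1720 Mb
Time = 1720 / 7700
Time = 0.2234 seconds


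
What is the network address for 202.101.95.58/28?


IP:   11001010.01100101.01011111.00111010
Mask: 11111111.11111111.11111111.11110000
AND operation:
Net:  11001010.01100101.01011111.00110000
Network: 202.101.95.48/28


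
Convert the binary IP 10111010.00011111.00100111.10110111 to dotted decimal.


10111010 = 186
00011111 = 31
00100111 = 39
10110111 = 183
IP: 186.31.39.183


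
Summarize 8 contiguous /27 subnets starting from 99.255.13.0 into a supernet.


Original prefix: /27
Number of subnets: 8 = 2^3
New prefix = 27 - 3 = 24
Supernet: 99.255.13.0/24


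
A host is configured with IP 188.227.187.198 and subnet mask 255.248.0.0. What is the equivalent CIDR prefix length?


Binary: 11111111.11111000.00000000.00000000
Count leading 1s
Prefix: /13


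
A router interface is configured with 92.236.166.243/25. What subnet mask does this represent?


/25 means 25 network bits, 7 host bits
Binary: 11111111111111111111111110000000
Mask: 255.255.255.128


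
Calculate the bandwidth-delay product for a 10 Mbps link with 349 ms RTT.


BDP = bandwidth * RTT
= 10 Mbps * 349 ms
= 10 * 1e6 * 349 / 1000 bits
= 3490000 bits
= 436250 bytes
= 426.0254 KB
BDP = 3490000 bits (436250 bytes)


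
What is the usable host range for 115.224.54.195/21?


Network: 115.224.48.0
Broadcast: 115.224.55.255
First usable = network + 1
Last usable = broadcast - 1
Range: 115.224.48.1 to 115.224.55.254


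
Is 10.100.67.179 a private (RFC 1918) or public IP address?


RFC 1918 private ranges:
  10.0.0.0/8 (10.0.0.0 - 10.255.255.255)
  172.16.0.0/12 (172.16.0.0 - 172.31.255.255)
  192.168.0.0/16 (192.168.0.0 - 192.168.255.255)
Private (in 10.0.0.0/8)


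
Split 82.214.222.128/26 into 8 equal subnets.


New prefix = 26 + 3 = 29
Each subnet has 8 addresses
  82.214.222.128/29
  82.214.222.136/29
  82.214.222.144/29
  82.214.222.152/29
  82.214.222.160/29
  82.214.222.168/29
  82.214.222.176/29
  82.214.222.184/29
Subnets: 82.214.222.128/29, 82.214.222.136/29, 82.214.222.144/29, 82.214.222.152/29, 82.214.222.160/29, 82.214.222.168/29, 82.214.222.176/29, 82.214.222.184/29


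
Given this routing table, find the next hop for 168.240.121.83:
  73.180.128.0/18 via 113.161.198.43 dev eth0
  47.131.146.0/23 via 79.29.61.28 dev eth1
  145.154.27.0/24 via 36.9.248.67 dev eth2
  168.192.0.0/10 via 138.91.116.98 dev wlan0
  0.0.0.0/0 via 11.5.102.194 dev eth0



Longest prefix match for 168.240.121.83:
  /18 73.180.128.0: no
  /23 47.131.146.0: no
  /24 145.154.27.0: no
  /10 168.192.0.0: MATCH
  /0 0.0.0.0: MATCH
Selected: next-hop 138.91.116.98 via wlan0 (matched /10)


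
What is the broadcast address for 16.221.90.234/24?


Network: 16.221.90.0/24
Host bits = 8
Set all host bits to 1:
Broadcast: 16.221.90.255


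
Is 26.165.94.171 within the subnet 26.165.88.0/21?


Subnet network: 26.165.88.0
Test IP AND mask: 26.165.88.0
Yes, 26.165.94.171 is in 26.165.88.0/21


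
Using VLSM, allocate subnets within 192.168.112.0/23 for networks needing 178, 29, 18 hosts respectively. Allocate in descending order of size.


178 hosts -> /24 (254 usable): 192.168.112.0/24
29 hosts -> /27 (30 usable): 192.168.113.0/27
18 hosts -> /27 (30 usable): 192.168.113.32/27
Allocation: 192.168.112.0/24 (178 hosts, 254 usable); 192.168.113.0/27 (29 hosts, 30 usable); 192.168.113.32/27 (18 hosts, 30 usable)


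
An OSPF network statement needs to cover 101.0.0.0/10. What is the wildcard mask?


Subnet mask: 255.192.0.0
Wildcard = 255.255.255.255 - subnet mask
255 - 255 = 0
255 - 192 = 63
255 - 0 = 255
255 - 0 = 255
Wildcard: 0.63.255.255


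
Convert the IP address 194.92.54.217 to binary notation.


194 = 11000010
92 = 01011100
54 = 00110110
217 = 11011001
Binary: 11000010.01011100.00110110.11011001


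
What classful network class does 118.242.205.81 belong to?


First octet: 118
Binary: 01110110
0xxxxxxx -> Class A (1-126)
Class A, default mask 255.0.0.0 (/8)


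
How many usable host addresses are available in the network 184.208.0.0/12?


Host bits = 32 - 12 = 20
Total addresses = 2^20 = 1048576
Usable = total - 2 (network and broadcast)
Usable hosts: 1048574


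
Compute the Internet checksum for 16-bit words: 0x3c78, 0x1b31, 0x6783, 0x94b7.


Sum all words (with carry folding):
+ 0x3c78 = 0x3c78
+ 0x1b31 = 0x57a9
+ 0x6783 = 0xbf2c
+ 0x94b7 = 0x53e4
One's complement: ~0x53e4
Checksum = 0xac1b


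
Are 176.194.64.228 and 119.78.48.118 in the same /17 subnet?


Mask: 255.255.128.0
176.194.64.228 AND mask = 176.194.0.0
119.78.48.118 AND mask = 119.78.0.0
No, different subnets (176.194.0.0 vs 119.78.0.0)


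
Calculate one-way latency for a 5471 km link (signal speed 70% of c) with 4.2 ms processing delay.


Speed = 0.7 * 3e5 km/s = 210000 km/s
Propagation delay = 5471 / 210000 = 0.0261 s = 26.0524 ms
Processing delay = 4.2 ms
Total one-way latency = 30.2524 ms


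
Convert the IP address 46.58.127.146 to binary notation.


46 = 00101110
58 = 00111010
127 = 01111111
146 = 10010010
Binary: 00101110.00111010.01111111.10010010


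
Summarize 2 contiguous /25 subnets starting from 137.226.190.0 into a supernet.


Original prefix: /25
Number of subnets: 2 = 2^1
New prefix = 25 - 1 = 24
Supernet: 137.226.190.0/24


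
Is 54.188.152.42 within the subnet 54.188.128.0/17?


Subnet network: 54.188.128.0
Test IP AND mask: 54.188.128.0
Yes, 54.188.152.42 is in 54.188.128.0/17


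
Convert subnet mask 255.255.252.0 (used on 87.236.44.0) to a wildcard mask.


Subnet mask: 255.255.252.0
Wildcard = 255.255.255.255 - subnet mask
255 - 255 = 0
255 - 255 = 0
255 - 252 = 3
255 - 0 = 255
Wildcard: 0.0.3.255


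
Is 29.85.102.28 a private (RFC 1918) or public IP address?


RFC 1918 private ranges:
  10.0.0.0/8 (10.0.0.0 - 10.255.255.255)
  172.16.0.0/12 (172.16.0.0 - 172.31.255.255)
  192.168.0.0/16 (192.168.0.0 - 192.168.255.255)
Public (not in any RFC 1918 range)


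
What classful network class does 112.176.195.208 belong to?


First octet: 112
Binary: 01110000
0xxxxxxx -> Class A (1-126)
Class A, default mask 255.0.0.0 (/8)


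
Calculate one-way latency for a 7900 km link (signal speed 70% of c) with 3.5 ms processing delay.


Speed = 0.7 * 3e5 km/s = 210000 km/s
Propagation delay = 7900 / 210000 = 0.0376 s = 37.619 ms
Processing delay = 3.5 ms
Total one-way latency = 41.119 ms


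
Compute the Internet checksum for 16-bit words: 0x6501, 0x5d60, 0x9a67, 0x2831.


Sum all words (with carry folding):
+ 0x6501 = 0x6501
+ 0x5d60 = 0xc261
+ 0x9a67 = 0x5cc9
+ 0x2831 = 0x84fa
One's complement: ~0x84fa
Checksum = 0x7b05


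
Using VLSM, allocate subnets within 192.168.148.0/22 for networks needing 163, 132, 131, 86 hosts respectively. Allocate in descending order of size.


163 hosts -> /24 (254 usable): 192.168.148.0/24
132 hosts -> /24 (254 usable): 192.168.149.0/24
131 hosts -> /24 (254 usable): 192.168.150.0/24
86 hosts -> /25 (126 usable): 192.168.151.0/25
Allocation: 192.168.148.0/24 (163 hosts, 254 usable); 192.168.149.0/24 (132 hosts, 254 usable); 192.168.150.0/24 (131 hosts, 254 usable); 192.168.151.0/25 (86 hosts, 126 usable)


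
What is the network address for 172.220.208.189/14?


IP:   10101100.11011100.11010000.10111101
Mask: 11111111.11111100.00000000.00000000
AND operation:
Net:  10101100.11011100.00000000.00000000
Network: 172.220.0.0/14


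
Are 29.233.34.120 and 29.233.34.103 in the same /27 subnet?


Mask: 255.255.255.224
29.233.34.120 AND mask = 29.233.34.96
29.233.34.103 AND mask = 29.233.34.96
Yes, same subnet (29.233.34.96)


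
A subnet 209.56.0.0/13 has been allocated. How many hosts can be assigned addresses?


Host bits = 32 - 13 = 19
Total addresses = 2^19 = 524288
Usable = total - 2 (network and broadcast)
Usable hosts: 524286


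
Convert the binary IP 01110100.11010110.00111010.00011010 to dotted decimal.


01110100 = 116
11010110 = 214
00111010 = 58
00011010 = 26
IP: 116.214.58.26


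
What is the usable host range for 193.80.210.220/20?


Network: 193.80.208.0
Broadcast: 193.80.223.255
First usable = network + 1
Last usable = broadcast - 1
Range: 193.80.208.1 to 193.80.223.254


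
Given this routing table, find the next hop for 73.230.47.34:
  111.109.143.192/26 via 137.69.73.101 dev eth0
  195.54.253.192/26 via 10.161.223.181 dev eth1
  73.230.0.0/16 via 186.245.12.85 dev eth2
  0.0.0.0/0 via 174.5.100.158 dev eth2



Longest prefix match for 73.230.47.34:
  /26 111.109.143.192: no
  /26 195.54.253.192: no
  /16 73.230.0.0: MATCH
  /0 0.0.0.0: MATCH
Selected: next-hop 186.245.12.85 via eth2 (matched /16)


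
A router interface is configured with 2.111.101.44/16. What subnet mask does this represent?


/16 means 16 network bits, 16 host bits
Binary: 11111111111111110000000000000000
Mask: 255.255.0.0


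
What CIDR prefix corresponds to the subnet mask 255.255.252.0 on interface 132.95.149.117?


Binary: 11111111.11111111.11111100.00000000
Count leading 1s
Prefix: /22


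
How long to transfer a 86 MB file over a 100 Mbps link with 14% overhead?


Effective throughput = 100 * (1 - 14/100) = 86 Mbps
File size in Mb = 86 * 8 = 688 Mb
Time = 688 / 86
Time = 8 seconds


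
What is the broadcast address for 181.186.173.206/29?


Network: 181.186.173.200/29
Host bits = 3
Set all host bits to 1:
Broadcast: 181.186.173.207


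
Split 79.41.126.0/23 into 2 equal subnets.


New prefix = 23 + 1 = 24
Each subnet has 256 addresses
  79.41.126.0/24
  79.41.127.0/24
Subnets: 79.41.126.0/24, 79.41.127.0/24


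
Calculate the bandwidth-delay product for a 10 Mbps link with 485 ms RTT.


BDP = bandwidth * RTT
= 10 Mbps * 485 ms
= 10 * 1e6 * 485 / 1000 bits
= 4850000 bits
= 606250 bytes
= 592.041 KB
BDP = 4850000 bits (606250 bytes)


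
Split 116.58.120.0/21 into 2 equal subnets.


New prefix = 21 + 1 = 22
Each subnet has 1024 addresses
  116.58.120.0/22
  116.58.124.0/22
Subnets: 116.58.120.0/22, 116.58.124.0/22


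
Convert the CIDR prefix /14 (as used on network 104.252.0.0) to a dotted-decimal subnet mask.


/14 means 14 network bits, 18 host bits
Binary: 11111111111111000000000000000000
Mask: 255.252.0.0


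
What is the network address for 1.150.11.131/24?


IP:   00000001.10010110.00001011.10000011
Mask: 11111111.11111111.11111111.00000000
AND operation:
Net:  00000001.10010110.00001011.00000000
Network: 1.150.11.0/24


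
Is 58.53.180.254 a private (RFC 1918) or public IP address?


RFC 1918 private ranges:
  10.0.0.0/8 (10.0.0.0 - 10.255.255.255)
  172.16.0.0/12 (172.16.0.0 - 172.31.255.255)
  192.168.0.0/16 (192.168.0.0 - 192.168.255.255)
Public (not in any RFC 1918 range)


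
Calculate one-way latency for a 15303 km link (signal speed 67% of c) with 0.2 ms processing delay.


Speed = 0.67 * 3e5 km/s = 201000 km/s
Propagation delay = 15303 / 201000 = 0.0761 s = 76.1343 ms
Processing delay = 0.2 ms
Total one-way latency = 76.3343 ms
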